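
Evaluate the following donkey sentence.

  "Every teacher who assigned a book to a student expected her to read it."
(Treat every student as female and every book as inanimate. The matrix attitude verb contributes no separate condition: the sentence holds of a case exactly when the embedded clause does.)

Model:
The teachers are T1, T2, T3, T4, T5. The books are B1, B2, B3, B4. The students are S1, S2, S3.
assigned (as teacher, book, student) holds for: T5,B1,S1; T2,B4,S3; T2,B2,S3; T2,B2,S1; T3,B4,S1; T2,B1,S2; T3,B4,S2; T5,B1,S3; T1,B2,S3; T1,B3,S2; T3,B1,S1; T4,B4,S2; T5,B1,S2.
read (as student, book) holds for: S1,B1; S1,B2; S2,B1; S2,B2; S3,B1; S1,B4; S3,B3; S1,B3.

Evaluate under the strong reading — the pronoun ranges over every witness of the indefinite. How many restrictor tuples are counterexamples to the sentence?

6

"her" takes "a student" as antecedent and "it" takes "a book"; both are donkey pronouns co-varying with the restrictor.
Strong reading: for every (t,b,s) with assigned(t,b,s), read(s,b).
Restrictor triples: (T1,B2,S3)→read(S3,B2) ✗  (T1,B3,S2)→read(S2,B3) ✗  (T2,B1,S2)→read(S2,B1) ✓  (T2,B2,S1)→read(S1,B2) ✓  (T2,B2,S3)→read(S3,B2) ✗  (T2,B4,S3)→read(S3,B4) ✗  (T3,B1,S1)→read(S1,B1) ✓  (T3,B4,S1)→read(S1,B4) ✓  (T3,B4,S2)→read(S2,B4) ✗  (T4,B4,S2)→read(S2,B4) ✗  (T5,B1,S1)→read(S1,B1) ✓  (T5,B1,S2)→read(S2,B1) ✓  (T5,B1,S3)→read(S3,B1) ✓
Counterexamples (restrictor triples failing the scope): 6.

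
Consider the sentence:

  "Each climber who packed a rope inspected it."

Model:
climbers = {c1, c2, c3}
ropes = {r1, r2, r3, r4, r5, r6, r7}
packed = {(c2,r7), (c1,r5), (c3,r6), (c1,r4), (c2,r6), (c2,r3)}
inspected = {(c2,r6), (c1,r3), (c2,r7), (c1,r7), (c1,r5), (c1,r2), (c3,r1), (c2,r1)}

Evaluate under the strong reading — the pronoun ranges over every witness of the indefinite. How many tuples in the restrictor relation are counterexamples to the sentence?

3

"it" takes "a rope" as antecedent — a donkey pronoun bound across the clause boundary.
Strong reading: for every (c,r) with packed(c,r), inspected(c,r).
Restrictor pairs: (c1,r4) ✗  (c1,r5) ✓  (c2,r3) ✗  (c2,r6) ✓  (c2,r7) ✓  (c3,r6) ✗
Counterexamples (restrictor pairs failing the scope): 3.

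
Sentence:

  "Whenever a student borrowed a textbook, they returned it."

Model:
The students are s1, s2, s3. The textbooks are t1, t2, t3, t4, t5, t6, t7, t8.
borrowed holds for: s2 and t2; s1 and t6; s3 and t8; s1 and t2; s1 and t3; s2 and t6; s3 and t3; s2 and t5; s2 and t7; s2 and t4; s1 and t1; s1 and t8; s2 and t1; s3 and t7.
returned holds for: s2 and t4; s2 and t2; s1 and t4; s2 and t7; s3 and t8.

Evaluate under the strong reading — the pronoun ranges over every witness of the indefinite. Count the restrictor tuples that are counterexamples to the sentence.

"it" takes "a textbook" as antecedent — a donkey pronoun bound across the clause boundary.
Strong reading: for every (s,t) with borrowed(s,t), returned(s,t).
Restrictor pairs: (s1,t1) ✗  (s1,t2) ✗  (s1,t3) ✗  (s1,t6) ✗  (s1,t8) ✗  (s2,t1) ✗  (s2,t2) ✓  (s2,t4) ✓  (s2,t5) ✗  (s2,t6) ✗  (s2,t7) ✓  (s3,t3) ✗  (s3,t7) ✗  (s3,t8) ✓
Counterexamples (restrictor pairs failing the scope): 10.

10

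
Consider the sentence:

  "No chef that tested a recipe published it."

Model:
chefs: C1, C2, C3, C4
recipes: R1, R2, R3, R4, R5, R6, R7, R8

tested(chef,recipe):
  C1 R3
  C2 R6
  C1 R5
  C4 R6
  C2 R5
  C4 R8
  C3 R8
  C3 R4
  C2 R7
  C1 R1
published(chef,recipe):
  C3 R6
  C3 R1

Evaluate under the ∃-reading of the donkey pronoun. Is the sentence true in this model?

"it" takes "a recipe" as antecedent — a donkey pronoun bound across the clause boundary.
Truth condition: for no (c,r) with tested(c,r) does published(c,r) hold.
Restrictor pairs — does the scope hold? (C1,R1):fails  (C1,R3):fails  (C1,R5):fails  (C2,R5):fails  (C2,R6):fails  (C2,R7):fails  (C3,R4):fails  (C3,R8):fails  (C4,R6):fails  (C4,R8):fails
Scope holds for no restrictor pair, so the sentence is true.

True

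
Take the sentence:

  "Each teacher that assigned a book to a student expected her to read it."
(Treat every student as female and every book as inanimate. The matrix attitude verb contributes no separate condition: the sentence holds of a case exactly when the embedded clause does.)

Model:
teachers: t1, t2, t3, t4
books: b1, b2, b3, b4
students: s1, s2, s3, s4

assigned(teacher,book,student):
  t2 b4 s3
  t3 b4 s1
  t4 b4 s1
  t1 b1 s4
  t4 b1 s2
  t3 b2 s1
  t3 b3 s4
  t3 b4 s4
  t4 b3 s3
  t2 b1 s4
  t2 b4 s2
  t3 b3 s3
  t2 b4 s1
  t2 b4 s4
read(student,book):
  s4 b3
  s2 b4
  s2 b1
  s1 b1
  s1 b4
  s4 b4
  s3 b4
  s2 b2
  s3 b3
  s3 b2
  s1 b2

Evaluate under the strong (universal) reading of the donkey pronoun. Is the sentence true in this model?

False

"her" takes "a student" as antecedent and "it" takes "a book"; both are donkey pronouns co-varying with the restrictor.
Strong reading: for every (t,b,s) with assigned(t,b,s), read(s,b).
Restrictor triples: (t1,b1,s4)→read(s4,b1) ✗  (t2,b1,s4)→read(s4,b1) ✗  (t2,b4,s1)→read(s1,b4) ✓  (t2,b4,s2)→read(s2,b4) ✓  (t2,b4,s3)→read(s3,b4) ✓  (t2,b4,s4)→read(s4,b4) ✓  (t3,b2,s1)→read(s1,b2) ✓  (t3,b3,s3)→read(s3,b3) ✓  (t3,b3,s4)→read(s4,b3) ✓  (t3,b4,s1)→read(s1,b4) ✓  (t3,b4,s4)→read(s4,b4) ✓  (t4,b1,s2)→read(s2,b1) ✓  (t4,b3,s3)→read(s3,b3) ✓  (t4,b4,s1)→read(s1,b4) ✓
Counterexample: (t1,b1,s4) — read(s4,b1) does not hold.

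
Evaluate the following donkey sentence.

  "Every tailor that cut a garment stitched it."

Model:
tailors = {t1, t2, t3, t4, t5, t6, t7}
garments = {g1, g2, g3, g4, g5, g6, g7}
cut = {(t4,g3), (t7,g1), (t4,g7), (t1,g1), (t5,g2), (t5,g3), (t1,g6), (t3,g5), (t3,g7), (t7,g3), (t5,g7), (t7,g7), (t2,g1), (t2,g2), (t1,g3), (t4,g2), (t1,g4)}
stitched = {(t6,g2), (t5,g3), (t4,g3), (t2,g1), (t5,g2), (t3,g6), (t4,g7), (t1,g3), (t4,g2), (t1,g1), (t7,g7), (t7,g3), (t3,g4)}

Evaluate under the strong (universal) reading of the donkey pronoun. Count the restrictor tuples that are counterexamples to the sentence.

"it" takes "a garment" as antecedent — a donkey pronoun bound across the clause boundary.
Strong reading: for every (t,g) with cut(t,g), stitched(t,g).
Restrictor pairs: (t1,g1) ✓  (t1,g3) ✓  (t1,g4) ✗  (t1,g6) ✗  (t2,g1) ✓  (t2,g2) ✗  (t3,g5) ✗  (t3,g7) ✗  (t4,g2) ✓  (t4,g3) ✓  (t4,g7) ✓  (t5,g2) ✓  (t5,g3) ✓  (t5,g7) ✗  (t7,g1) ✗  (t7,g3) ✓  (t7,g7) ✓
Counterexamples (restrictor pairs failing the scope): 7.

7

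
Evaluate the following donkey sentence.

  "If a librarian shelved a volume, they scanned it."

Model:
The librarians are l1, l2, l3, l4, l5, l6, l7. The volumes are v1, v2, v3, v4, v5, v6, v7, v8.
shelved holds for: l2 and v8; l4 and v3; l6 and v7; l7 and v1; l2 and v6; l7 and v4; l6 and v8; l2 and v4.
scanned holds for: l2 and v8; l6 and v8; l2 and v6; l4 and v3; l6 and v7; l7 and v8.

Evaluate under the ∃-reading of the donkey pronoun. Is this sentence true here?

"it" takes "a volume" as antecedent — a donkey pronoun bound across the clause boundary.
Weak reading: every librarian l with some shelved-volume has at least one shelved-volume v such that scanned(l,v).
Per librarian: l2:✓  l4:✓  l6:✓  l7:✗
l7 has no witness among its shelved-volumes.

False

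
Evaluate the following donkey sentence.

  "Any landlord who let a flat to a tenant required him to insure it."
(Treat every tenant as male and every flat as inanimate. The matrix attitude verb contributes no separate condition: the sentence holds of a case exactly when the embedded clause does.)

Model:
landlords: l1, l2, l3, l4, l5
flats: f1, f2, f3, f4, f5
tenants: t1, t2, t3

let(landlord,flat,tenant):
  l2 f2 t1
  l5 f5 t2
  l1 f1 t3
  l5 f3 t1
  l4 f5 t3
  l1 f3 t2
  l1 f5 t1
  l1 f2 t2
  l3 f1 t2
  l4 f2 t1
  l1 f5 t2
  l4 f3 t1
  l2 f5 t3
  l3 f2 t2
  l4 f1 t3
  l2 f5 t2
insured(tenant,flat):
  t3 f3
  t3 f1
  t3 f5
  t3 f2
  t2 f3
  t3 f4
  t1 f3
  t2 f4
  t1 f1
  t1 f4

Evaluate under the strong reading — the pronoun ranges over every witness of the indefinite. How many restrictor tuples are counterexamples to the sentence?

"him" takes "a tenant" as antecedent and "it" takes "a flat"; both are donkey pronouns co-varying with the restrictor.
Strong reading: for every (l,f,t) with let(l,f,t), insured(t,f).
Restrictor triples: (l1,f1,t3)→insured(t3,f1) ✓  (l1,f2,t2)→insured(t2,f2) ✗  (l1,f3,t2)→insured(t2,f3) ✓  (l1,f5,t1)→insured(t1,f5) ✗  (l1,f5,t2)→insured(t2,f5) ✗  (l2,f2,t1)→insured(t1,f2) ✗  (l2,f5,t2)→insured(t2,f5) ✗  (l2,f5,t3)→insured(t3,f5) ✓  (l3,f1,t2)→insured(t2,f1) ✗  (l3,f2,t2)→insured(t2,f2) ✗  (l4,f1,t3)→insured(t3,f1) ✓  (l4,f2,t1)→insured(t1,f2) ✗  (l4,f3,t1)→insured(t1,f3) ✓  (l4,f5,t3)→insured(t3,f5) ✓  (l5,f3,t1)→insured(t1,f3) ✓  (l5,f5,t2)→insured(t2,f5) ✗
Counterexamples (restrictor triples failing the scope): 9.

9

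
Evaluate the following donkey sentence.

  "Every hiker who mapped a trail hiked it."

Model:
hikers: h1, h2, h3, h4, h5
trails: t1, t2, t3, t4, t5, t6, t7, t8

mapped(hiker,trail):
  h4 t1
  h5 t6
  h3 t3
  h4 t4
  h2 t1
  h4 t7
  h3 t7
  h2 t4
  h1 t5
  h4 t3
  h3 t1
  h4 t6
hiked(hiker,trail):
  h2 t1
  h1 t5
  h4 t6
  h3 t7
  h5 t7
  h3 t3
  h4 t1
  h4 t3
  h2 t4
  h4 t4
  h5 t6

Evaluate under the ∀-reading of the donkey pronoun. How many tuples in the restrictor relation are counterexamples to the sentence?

2

"it" takes "a trail" as antecedent — a donkey pronoun bound across the clause boundary.
Strong reading: for every (h,t) with mapped(h,t), hiked(h,t).
Restrictor pairs: (h1,t5) ✓  (h2,t1) ✓  (h2,t4) ✓  (h3,t1) ✗  (h3,t3) ✓  (h3,t7) ✓  (h4,t1) ✓  (h4,t3) ✓  (h4,t4) ✓  (h4,t6) ✓  (h4,t7) ✗  (h5,t6) ✓
Counterexamples (restrictor pairs failing the scope): 2.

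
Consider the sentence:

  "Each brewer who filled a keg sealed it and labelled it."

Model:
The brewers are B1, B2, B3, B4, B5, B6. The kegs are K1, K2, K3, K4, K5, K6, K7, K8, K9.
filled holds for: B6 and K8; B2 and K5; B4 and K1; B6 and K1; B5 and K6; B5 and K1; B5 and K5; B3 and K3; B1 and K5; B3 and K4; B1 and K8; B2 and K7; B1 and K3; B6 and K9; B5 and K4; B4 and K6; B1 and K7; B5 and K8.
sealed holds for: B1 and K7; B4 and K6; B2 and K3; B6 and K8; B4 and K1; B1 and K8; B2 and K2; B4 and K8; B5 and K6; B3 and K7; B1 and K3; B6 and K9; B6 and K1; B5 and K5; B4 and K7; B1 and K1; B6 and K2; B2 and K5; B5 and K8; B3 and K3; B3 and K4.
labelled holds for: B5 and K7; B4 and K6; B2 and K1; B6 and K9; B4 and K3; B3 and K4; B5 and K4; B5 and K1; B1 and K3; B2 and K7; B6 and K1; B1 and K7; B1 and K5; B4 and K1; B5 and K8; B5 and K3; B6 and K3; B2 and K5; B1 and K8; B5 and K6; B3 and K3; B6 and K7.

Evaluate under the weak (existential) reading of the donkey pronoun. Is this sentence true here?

"it" takes "a keg" as antecedent — a donkey pronoun bound across the clause boundary.
Weak reading: every brewer b with some filled-keg has at least one filled-keg k such that sealed(b,k) ∧ labelled(b,k).
Per brewer: B1:✓  B2:✓  B3:✓  B4:✓  B5:✓  B6:✓
Every brewer in the restrictor has a witness.

True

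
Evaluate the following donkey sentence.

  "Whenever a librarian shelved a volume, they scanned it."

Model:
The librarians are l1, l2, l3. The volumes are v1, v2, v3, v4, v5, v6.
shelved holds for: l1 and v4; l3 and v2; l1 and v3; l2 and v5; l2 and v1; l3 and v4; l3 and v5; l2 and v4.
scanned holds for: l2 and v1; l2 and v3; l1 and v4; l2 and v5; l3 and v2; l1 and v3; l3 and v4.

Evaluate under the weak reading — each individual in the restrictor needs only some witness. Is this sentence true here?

"it" takes "a volume" as antecedent — a donkey pronoun bound across the clause boundary.
Weak reading: every librarian l with some shelved-volume has at least one shelved-volume v such that scanned(l,v).
Per librarian: l1:✓  l2:✓  l3:✓
Every librarian in the restrictor has a witness.

True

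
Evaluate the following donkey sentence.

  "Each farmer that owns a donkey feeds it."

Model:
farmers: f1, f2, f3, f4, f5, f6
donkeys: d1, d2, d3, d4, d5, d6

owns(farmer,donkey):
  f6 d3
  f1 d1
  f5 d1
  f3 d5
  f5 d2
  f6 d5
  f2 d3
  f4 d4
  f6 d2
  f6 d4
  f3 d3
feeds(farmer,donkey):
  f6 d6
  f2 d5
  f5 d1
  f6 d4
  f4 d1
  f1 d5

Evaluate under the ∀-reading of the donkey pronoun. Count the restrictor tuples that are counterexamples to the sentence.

9

"it" takes "a donkey" as antecedent — a donkey pronoun bound across the clause boundary.
Strong reading: for every (f,d) with owns(f,d), feeds(f,d).
Restrictor pairs: (f1,d1) ✗  (f2,d3) ✗  (f3,d3) ✗  (f3,d5) ✗  (f4,d4) ✗  (f5,d1) ✓  (f5,d2) ✗  (f6,d2) ✗  (f6,d3) ✗  (f6,d4) ✓  (f6,d5) ✗
Counterexamples (restrictor pairs failing the scope): 9.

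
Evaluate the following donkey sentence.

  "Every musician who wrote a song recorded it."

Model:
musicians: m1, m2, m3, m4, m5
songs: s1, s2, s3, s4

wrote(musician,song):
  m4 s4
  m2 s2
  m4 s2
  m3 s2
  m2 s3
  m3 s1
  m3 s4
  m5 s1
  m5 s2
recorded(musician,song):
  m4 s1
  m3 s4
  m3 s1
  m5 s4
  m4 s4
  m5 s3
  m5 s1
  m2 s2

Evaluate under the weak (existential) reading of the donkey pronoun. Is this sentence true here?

True

"it" takes "a song" as antecedent — a donkey pronoun bound across the clause boundary.
Weak reading: every musician m with some wrote-song has at least one wrote-song s such that recorded(m,s).
Per musician: m2:✓  m3:✓  m4:✓  m5:✓
Every musician in the restrictor has a witness.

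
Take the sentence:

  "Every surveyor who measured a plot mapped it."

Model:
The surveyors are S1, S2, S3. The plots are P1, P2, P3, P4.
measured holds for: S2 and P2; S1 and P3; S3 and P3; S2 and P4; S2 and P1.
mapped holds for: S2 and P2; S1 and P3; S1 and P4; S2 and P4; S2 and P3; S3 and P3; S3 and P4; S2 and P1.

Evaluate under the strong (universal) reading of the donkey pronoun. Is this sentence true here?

"it" takes "a plot" as antecedent — a donkey pronoun bound across the clause boundary.
Strong reading: for every (s,p) with measured(s,p), mapped(s,p).
Restrictor pairs: (S1,P3) ✓  (S2,P1) ✓  (S2,P2) ✓  (S2,P4) ✓  (S3,P3) ✓
Every restrictor pair satisfies the scope.

True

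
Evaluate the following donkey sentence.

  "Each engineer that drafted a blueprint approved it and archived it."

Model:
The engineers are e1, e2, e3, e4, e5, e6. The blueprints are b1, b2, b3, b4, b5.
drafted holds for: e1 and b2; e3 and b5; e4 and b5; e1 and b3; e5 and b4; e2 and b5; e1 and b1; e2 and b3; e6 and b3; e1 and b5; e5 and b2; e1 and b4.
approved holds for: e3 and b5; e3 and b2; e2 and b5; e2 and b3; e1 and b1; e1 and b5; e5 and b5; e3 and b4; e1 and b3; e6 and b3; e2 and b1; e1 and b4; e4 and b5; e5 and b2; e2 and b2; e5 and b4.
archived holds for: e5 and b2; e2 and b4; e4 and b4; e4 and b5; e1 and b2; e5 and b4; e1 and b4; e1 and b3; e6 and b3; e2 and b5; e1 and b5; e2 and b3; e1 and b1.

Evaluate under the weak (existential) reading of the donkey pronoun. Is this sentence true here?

False

"it" takes "a blueprint" as antecedent — a donkey pronoun bound across the clause boundary.
Weak reading: every engineer e with some drafted-blueprint has at least one drafted-blueprint b such that approved(e,b) ∧ archived(e,b).
Per engineer: e1:✓  e2:✓  e3:✗  e4:✓  e5:✓  e6:✓
e3 has no witness among its drafted-blueprints.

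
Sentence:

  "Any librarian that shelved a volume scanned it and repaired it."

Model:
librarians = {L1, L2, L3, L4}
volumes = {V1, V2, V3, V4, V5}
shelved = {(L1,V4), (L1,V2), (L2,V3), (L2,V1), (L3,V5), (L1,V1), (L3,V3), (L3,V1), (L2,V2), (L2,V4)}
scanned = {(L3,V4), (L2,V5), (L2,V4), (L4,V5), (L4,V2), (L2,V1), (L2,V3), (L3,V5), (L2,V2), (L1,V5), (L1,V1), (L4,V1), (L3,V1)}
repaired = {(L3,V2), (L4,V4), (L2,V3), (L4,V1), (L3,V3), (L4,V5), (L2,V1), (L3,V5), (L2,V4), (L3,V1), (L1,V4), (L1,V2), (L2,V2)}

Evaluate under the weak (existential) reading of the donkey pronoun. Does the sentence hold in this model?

False

"it" takes "a volume" as antecedent — a donkey pronoun bound across the clause boundary.
Weak reading: every librarian l with some shelved-volume has at least one shelved-volume v such that scanned(l,v) ∧ repaired(l,v).
Per librarian: L1:✗  L2:✓  L3:✓
L1 has no witness among its shelved-volumes.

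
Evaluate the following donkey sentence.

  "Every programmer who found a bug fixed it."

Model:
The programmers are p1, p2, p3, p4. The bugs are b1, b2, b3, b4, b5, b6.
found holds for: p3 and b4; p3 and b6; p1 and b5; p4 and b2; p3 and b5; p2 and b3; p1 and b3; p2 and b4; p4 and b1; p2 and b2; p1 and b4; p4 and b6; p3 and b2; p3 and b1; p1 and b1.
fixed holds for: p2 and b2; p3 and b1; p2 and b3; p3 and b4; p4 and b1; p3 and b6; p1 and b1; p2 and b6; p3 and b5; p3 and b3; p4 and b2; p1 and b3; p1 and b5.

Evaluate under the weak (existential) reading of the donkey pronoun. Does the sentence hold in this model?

"it" takes "a bug" as antecedent — a donkey pronoun bound across the clause boundary.
Weak reading: every programmer p with some found-bug has at least one found-bug b such that fixed(p,b).
Per programmer: p1:✓  p2:✓  p3:✓  p4:✓
Every programmer in the restrictor has a witness.

True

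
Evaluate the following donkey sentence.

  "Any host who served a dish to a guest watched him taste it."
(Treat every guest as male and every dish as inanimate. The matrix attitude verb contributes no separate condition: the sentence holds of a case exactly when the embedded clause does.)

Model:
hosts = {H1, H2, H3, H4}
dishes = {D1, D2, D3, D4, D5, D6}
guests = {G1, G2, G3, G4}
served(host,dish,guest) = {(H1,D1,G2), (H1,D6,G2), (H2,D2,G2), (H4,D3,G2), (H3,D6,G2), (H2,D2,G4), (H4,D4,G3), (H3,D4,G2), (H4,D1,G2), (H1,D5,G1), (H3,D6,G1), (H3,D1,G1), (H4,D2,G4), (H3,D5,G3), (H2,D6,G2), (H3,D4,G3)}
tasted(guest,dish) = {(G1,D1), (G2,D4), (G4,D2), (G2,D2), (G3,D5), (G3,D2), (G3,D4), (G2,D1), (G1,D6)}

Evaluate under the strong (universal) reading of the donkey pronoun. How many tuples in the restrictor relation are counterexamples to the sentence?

5

"him" takes "a guest" as antecedent and "it" takes "a dish"; both are donkey pronouns co-varying with the restrictor.
Strong reading: for every (h,d,g) with served(h,d,g), tasted(g,d).
Restrictor triples: (H1,D1,G2)→tasted(G2,D1) ✓  (H1,D5,G1)→tasted(G1,D5) ✗  (H1,D6,G2)→tasted(G2,D6) ✗  (H2,D2,G2)→tasted(G2,D2) ✓  (H2,D2,G4)→tasted(G4,D2) ✓  (H2,D6,G2)→tasted(G2,D6) ✗  (H3,D1,G1)→tasted(G1,D1) ✓  (H3,D4,G2)→tasted(G2,D4) ✓  (H3,D4,G3)→tasted(G3,D4) ✓  (H3,D5,G3)→tasted(G3,D5) ✓  (H3,D6,G1)→tasted(G1,D6) ✓  (H3,D6,G2)→tasted(G2,D6) ✗  (H4,D1,G2)→tasted(G2,D1) ✓  (H4,D2,G4)→tasted(G4,D2) ✓  (H4,D3,G2)→tasted(G2,D3) ✗  (H4,D4,G3)→tasted(G3,D4) ✓
Counterexamples (restrictor triples failing the scope): 5.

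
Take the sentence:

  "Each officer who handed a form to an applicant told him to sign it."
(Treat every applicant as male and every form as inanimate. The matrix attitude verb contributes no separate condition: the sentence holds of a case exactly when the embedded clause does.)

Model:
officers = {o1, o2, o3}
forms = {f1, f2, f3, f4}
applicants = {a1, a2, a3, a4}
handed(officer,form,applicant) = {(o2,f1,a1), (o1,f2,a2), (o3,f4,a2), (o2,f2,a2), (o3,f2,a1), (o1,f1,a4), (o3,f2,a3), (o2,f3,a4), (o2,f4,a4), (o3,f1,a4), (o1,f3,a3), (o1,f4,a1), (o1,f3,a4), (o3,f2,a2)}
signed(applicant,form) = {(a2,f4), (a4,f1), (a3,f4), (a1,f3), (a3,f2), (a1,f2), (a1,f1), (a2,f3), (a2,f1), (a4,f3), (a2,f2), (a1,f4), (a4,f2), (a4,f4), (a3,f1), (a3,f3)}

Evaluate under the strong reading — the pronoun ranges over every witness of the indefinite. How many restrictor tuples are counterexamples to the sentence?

"him" takes "an applicant" as antecedent and "it" takes "a form"; both are donkey pronouns co-varying with the restrictor.
Strong reading: for every (o,f,a) with handed(o,f,a), signed(a,f).
Restrictor triples: (o1,f1,a4)→signed(a4,f1) ✓  (o1,f2,a2)→signed(a2,f2) ✓  (o1,f3,a3)→signed(a3,f3) ✓  (o1,f3,a4)→signed(a4,f3) ✓  (o1,f4,a1)→signed(a1,f4) ✓  (o2,f1,a1)→signed(a1,f1) ✓  (o2,f2,a2)→signed(a2,f2) ✓  (o2,f3,a4)→signed(a4,f3) ✓  (o2,f4,a4)→signed(a4,f4) ✓  (o3,f1,a4)→signed(a4,f1) ✓  (o3,f2,a1)→signed(a1,f2) ✓  (o3,f2,a2)→signed(a2,f2) ✓  (o3,f2,a3)→signed(a3,f2) ✓  (o3,f4,a2)→signed(a2,f4) ✓
Counterexamples (restrictor triples failing the scope): 0.

0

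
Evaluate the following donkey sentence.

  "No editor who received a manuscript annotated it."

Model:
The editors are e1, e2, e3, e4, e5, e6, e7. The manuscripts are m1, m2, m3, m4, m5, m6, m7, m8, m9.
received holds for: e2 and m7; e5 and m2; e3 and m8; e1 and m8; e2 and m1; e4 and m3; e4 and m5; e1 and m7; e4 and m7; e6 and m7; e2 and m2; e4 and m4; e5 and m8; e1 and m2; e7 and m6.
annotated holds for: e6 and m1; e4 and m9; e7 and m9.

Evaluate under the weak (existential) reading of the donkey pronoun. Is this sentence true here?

True

"it" takes "a manuscript" as antecedent — a donkey pronoun bound across the clause boundary.
Truth condition: for no (e,m) with received(e,m) does annotated(e,m) hold.
Restrictor pairs — does the scope hold? (e1,m2):fails  (e1,m7):fails  (e1,m8):fails  (e2,m1):fails  (e2,m2):fails  (e2,m7):fails  (e3,m8):fails  (e4,m3):fails  (e4,m4):fails  (e4,m5):fails  (e4,m7):fails  (e5,m2):fails  (e5,m8):fails  (e6,m7):fails  (e7,m6):fails
Scope holds for no restrictor pair, so the sentence is true.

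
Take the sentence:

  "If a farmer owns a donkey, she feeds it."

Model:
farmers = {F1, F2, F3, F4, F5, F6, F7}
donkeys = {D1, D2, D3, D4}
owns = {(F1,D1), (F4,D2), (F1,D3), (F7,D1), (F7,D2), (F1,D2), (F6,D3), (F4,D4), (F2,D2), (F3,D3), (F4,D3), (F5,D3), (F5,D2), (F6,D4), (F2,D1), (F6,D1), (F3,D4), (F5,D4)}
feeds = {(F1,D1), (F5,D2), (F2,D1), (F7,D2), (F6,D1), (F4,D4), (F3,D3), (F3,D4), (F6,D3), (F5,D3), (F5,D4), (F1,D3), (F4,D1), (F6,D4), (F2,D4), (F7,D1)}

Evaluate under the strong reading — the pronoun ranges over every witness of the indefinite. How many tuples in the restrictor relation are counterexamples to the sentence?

"it" takes "a donkey" as antecedent — a donkey pronoun bound across the clause boundary.
Strong reading: for every (f,d) with owns(f,d), feeds(f,d).
Restrictor pairs: (F1,D1) ✓  (F1,D2) ✗  (F1,D3) ✓  (F2,D1) ✓  (F2,D2) ✗  (F3,D3) ✓  (F3,D4) ✓  (F4,D2) ✗  (F4,D3) ✗  (F4,D4) ✓  (F5,D2) ✓  (F5,D3) ✓  (F5,D4) ✓  (F6,D1) ✓  (F6,D3) ✓  (F6,D4) ✓  (F7,D1) ✓  (F7,D2) ✓
Counterexamples (restrictor pairs failing the scope): 4.

4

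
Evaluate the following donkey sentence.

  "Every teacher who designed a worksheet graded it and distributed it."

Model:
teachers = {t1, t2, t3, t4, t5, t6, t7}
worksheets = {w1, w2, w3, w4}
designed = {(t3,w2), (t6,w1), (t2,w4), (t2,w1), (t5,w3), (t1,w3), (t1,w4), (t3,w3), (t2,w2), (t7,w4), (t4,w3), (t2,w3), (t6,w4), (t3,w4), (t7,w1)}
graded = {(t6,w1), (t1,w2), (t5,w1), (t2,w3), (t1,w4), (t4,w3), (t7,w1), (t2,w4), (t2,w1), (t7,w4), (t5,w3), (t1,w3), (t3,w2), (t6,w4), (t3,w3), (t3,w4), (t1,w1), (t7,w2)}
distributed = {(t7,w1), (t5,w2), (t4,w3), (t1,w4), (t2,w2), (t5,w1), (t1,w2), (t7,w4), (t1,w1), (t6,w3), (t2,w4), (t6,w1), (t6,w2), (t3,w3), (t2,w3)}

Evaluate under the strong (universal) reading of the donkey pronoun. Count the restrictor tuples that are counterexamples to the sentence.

"it" takes "a worksheet" as antecedent — a donkey pronoun bound across the clause boundary.
Strong reading: for every (t,w) with designed(t,w), graded(t,w) ∧ distributed(t,w).
Restrictor pairs: (t1,w3) ✗  (t1,w4) ✓  (t2,w1) ✗  (t2,w2) ✗  (t2,w3) ✓  (t2,w4) ✓  (t3,w2) ✗  (t3,w3) ✓  (t3,w4) ✗  (t4,w3) ✓  (t5,w3) ✗  (t6,w1) ✓  (t6,w4) ✗  (t7,w1) ✓  (t7,w4) ✓
Counterexamples (restrictor pairs failing the scope): 7.

7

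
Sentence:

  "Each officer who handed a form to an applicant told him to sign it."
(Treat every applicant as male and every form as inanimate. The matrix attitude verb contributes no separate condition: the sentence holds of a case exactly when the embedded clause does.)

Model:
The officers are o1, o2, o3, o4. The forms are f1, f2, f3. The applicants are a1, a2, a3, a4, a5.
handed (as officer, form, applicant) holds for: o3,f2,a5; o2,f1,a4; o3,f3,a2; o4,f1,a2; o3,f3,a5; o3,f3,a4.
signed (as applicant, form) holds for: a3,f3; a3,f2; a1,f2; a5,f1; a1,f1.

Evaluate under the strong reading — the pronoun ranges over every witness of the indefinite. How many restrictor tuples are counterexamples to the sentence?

6

"him" takes "an applicant" as antecedent and "it" takes "a form"; both are donkey pronouns co-varying with the restrictor.
Strong reading: for every (o,f,a) with handed(o,f,a), signed(a,f).
Restrictor triples: (o2,f1,a4)→signed(a4,f1) ✗  (o3,f2,a5)→signed(a5,f2) ✗  (o3,f3,a2)→signed(a2,f3) ✗  (o3,f3,a4)→signed(a4,f3) ✗  (o3,f3,a5)→signed(a5,f3) ✗  (o4,f1,a2)→signed(a2,f1) ✗
Counterexamples (restrictor triples failing the scope): 6.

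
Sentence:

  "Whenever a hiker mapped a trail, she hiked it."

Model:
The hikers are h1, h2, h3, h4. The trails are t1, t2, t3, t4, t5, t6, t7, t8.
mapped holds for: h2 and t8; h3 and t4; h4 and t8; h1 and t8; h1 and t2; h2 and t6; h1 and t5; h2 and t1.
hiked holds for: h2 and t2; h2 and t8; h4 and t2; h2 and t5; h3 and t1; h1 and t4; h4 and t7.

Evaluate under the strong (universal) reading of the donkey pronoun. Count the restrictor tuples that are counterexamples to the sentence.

7

"it" takes "a trail" as antecedent — a donkey pronoun bound across the clause boundary.
Strong reading: for every (h,t) with mapped(h,t), hiked(h,t).
Restrictor pairs: (h1,t2) ✗  (h1,t5) ✗  (h1,t8) ✗  (h2,t1) ✗  (h2,t6) ✗  (h2,t8) ✓  (h3,t4) ✗  (h4,t8) ✗
Counterexamples (restrictor pairs failing the scope): 7.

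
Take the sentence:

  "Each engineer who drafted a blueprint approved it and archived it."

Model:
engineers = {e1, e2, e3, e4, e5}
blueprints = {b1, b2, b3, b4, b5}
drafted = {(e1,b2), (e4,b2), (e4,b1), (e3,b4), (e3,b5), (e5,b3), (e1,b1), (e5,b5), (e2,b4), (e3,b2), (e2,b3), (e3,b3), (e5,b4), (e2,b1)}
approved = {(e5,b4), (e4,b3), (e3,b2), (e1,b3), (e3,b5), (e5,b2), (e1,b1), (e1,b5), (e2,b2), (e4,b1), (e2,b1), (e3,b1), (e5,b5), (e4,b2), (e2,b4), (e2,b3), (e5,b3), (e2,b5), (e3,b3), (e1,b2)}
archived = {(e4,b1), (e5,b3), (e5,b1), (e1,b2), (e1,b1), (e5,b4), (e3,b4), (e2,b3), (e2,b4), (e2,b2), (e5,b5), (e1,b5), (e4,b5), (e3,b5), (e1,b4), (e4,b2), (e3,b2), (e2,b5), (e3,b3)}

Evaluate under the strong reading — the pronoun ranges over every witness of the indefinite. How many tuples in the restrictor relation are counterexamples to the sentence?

2

"it" takes "a blueprint" as antecedent — a donkey pronoun bound across the clause boundary.
Strong reading: for every (e,b) with drafted(e,b), approved(e,b) ∧ archived(e,b).
Restrictor pairs: (e1,b1) ✓  (e1,b2) ✓  (e2,b1) ✗  (e2,b3) ✓  (e2,b4) ✓  (e3,b2) ✓  (e3,b3) ✓  (e3,b4) ✗  (e3,b5) ✓  (e4,b1) ✓  (e4,b2) ✓  (e5,b3) ✓  (e5,b4) ✓  (e5,b5) ✓
Counterexamples (restrictor pairs failing the scope): 2.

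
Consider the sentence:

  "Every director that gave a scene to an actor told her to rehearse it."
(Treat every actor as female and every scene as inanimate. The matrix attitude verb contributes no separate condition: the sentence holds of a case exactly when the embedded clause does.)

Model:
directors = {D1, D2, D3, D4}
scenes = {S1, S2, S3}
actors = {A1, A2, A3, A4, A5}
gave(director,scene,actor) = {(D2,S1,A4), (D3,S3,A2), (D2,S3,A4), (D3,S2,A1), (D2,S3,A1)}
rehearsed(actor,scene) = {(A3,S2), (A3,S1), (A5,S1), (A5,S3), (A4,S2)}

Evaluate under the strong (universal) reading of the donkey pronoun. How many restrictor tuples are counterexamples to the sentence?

"her" takes "an actor" as antecedent and "it" takes "a scene"; both are donkey pronouns co-varying with the restrictor.
Strong reading: for every (d,s,a) with gave(d,s,a), rehearsed(a,s).
Restrictor triples: (D2,S1,A4)→rehearsed(A4,S1) ✗  (D2,S3,A1)→rehearsed(A1,S3) ✗  (D2,S3,A4)→rehearsed(A4,S3) ✗  (D3,S2,A1)→rehearsed(A1,S2) ✗  (D3,S3,A2)→rehearsed(A2,S3) ✗
Counterexamples (restrictor triples failing the scope): 5.

5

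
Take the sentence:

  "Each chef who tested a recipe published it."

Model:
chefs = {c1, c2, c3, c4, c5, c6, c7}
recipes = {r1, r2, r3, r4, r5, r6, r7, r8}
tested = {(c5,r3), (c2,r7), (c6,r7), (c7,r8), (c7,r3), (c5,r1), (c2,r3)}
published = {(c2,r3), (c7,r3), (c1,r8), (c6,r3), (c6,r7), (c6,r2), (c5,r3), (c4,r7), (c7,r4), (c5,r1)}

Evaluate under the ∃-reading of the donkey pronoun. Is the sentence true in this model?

"it" takes "a recipe" as antecedent — a donkey pronoun bound across the clause boundary.
Weak reading: every chef c with some tested-recipe has at least one tested-recipe r such that published(c,r).
Per chef: c2:✓  c5:✓  c6:✓  c7:✓
Every chef in the restrictor has a witness.

True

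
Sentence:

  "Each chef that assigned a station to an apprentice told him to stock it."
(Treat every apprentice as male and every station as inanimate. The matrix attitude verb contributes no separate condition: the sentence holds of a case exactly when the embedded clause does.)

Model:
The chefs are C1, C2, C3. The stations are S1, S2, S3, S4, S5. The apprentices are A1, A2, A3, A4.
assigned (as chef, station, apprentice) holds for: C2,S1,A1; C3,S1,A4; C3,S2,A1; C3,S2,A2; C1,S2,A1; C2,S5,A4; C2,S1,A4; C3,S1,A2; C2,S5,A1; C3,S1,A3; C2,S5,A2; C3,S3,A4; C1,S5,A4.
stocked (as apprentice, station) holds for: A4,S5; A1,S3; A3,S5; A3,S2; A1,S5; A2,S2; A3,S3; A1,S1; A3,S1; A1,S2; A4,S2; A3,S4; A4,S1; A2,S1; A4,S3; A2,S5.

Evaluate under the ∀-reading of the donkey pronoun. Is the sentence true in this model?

"him" takes "an apprentice" as antecedent and "it" takes "a station"; both are donkey pronouns co-varying with the restrictor.
Strong reading: for every (c,s,a) with assigned(c,s,a), stocked(a,s).
Restrictor triples: (C1,S2,A1)→stocked(A1,S2) ✓  (C1,S5,A4)→stocked(A4,S5) ✓  (C2,S1,A1)→stocked(A1,S1) ✓  (C2,S1,A4)→stocked(A4,S1) ✓  (C2,S5,A1)→stocked(A1,S5) ✓  (C2,S5,A2)→stocked(A2,S5) ✓  (C2,S5,A4)→stocked(A4,S5) ✓  (C3,S1,A2)→stocked(A2,S1) ✓  (C3,S1,A3)→stocked(A3,S1) ✓  (C3,S1,A4)→stocked(A4,S1) ✓  (C3,S2,A1)→stocked(A1,S2) ✓  (C3,S2,A2)→stocked(A2,S2) ✓  (C3,S3,A4)→stocked(A4,S3) ✓
Every restrictor triple satisfies the scope.

True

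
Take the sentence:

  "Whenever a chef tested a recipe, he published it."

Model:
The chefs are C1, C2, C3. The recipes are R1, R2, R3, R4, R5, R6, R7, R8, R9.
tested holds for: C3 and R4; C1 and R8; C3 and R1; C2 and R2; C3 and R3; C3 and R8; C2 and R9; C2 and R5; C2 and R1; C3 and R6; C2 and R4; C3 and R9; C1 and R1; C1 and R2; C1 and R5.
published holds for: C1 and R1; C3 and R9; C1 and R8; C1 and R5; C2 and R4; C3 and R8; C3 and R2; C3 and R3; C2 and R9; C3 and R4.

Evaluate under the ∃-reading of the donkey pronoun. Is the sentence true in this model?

True

"it" takes "a recipe" as antecedent — a donkey pronoun bound across the clause boundary.
Weak reading: every chef c with some tested-recipe has at least one tested-recipe r such that published(c,r).
Per chef: C1:✓  C2:✓  C3:✓
Every chef in the restrictor has a witness.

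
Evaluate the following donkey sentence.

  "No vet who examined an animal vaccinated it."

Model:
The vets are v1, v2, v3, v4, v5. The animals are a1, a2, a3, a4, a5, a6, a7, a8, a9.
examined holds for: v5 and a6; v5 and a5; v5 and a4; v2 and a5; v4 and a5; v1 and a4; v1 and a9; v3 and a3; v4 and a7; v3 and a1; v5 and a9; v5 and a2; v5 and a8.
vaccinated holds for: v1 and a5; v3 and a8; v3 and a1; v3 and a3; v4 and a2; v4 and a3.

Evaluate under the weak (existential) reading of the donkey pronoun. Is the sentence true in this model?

False

"it" takes "an animal" as antecedent — a donkey pronoun bound across the clause boundary.
Truth condition: for no (v,a) with examined(v,a) does vaccinated(v,a) hold.
Restrictor pairs — does the scope hold? (v1,a4):fails  (v1,a9):fails  (v2,a5):fails  (v3,a1):holds  (v3,a3):holds  (v4,a5):fails  (v4,a7):fails  (v5,a2):fails  (v5,a4):fails  (v5,a5):fails  (v5,a6):fails  (v5,a8):fails  (v5,a9):fails
Scope holds for 2 pair(s), so the sentence is false.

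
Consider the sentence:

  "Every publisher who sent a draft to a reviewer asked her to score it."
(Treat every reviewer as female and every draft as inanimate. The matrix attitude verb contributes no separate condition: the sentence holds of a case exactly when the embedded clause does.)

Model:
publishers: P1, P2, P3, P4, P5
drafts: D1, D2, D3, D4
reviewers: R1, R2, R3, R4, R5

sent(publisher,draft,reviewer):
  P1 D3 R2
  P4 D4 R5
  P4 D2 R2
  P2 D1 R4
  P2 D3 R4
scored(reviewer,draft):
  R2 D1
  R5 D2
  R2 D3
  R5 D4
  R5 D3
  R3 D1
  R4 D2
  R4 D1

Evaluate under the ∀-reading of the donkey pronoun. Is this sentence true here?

"her" takes "a reviewer" as antecedent and "it" takes "a draft"; both are donkey pronouns co-varying with the restrictor.
Strong reading: for every (p,d,r) with sent(p,d,r), scored(r,d).
Restrictor triples: (P1,D3,R2)→scored(R2,D3) ✓  (P2,D1,R4)→scored(R4,D1) ✓  (P2,D3,R4)→scored(R4,D3) ✗  (P4,D2,R2)→scored(R2,D2) ✗  (P4,D4,R5)→scored(R5,D4) ✓
Counterexample: (P2,D3,R4) — scored(R4,D3) does not hold.

False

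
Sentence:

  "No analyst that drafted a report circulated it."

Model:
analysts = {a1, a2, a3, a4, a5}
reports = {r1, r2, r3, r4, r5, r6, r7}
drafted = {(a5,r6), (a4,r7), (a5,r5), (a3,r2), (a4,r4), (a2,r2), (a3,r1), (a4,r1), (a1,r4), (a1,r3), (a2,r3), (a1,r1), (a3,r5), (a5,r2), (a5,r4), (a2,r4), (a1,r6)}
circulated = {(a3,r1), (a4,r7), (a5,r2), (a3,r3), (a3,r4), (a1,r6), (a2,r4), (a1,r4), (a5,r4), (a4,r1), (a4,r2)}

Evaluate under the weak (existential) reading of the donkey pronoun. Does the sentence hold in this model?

False

"it" takes "a report" as antecedent — a donkey pronoun bound across the clause boundary.
Truth condition: for no (a,r) with drafted(a,r) does circulated(a,r) hold.
Restrictor pairs — does the scope hold? (a1,r1):fails  (a1,r3):fails  (a1,r4):holds  (a1,r6):holds  (a2,r2):fails  (a2,r3):fails  (a2,r4):holds  (a3,r1):holds  (a3,r2):fails  (a3,r5):fails  (a4,r1):holds  (a4,r4):fails  (a4,r7):holds  (a5,r2):holds  (a5,r4):holds  (a5,r5):fails  (a5,r6):fails
Scope holds for 8 pair(s), so the sentence is false.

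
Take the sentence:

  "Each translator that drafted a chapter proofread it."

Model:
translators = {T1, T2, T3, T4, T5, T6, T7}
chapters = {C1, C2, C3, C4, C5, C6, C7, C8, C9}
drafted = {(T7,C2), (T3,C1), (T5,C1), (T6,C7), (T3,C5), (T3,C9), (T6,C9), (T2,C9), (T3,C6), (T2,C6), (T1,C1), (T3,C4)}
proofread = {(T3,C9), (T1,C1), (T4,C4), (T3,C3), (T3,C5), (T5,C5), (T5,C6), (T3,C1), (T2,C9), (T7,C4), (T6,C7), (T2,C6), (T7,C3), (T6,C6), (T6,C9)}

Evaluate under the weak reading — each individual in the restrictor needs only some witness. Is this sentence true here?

False

"it" takes "a chapter" as antecedent — a donkey pronoun bound across the clause boundary.
Weak reading: every translator t with some drafted-chapter has at least one drafted-chapter c such that proofread(t,c).
Per translator: T1:✓  T2:✓  T3:✓  T5:✗  T6:✓  T7:✗
T5 has no witness among its drafted-chapters.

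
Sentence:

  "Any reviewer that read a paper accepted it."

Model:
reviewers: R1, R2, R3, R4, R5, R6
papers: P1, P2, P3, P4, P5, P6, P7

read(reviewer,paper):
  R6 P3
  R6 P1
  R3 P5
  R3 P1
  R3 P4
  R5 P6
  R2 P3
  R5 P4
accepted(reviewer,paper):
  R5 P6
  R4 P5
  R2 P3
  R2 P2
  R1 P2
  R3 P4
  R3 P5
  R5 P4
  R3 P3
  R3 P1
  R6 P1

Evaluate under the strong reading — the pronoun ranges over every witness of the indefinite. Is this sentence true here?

False

"it" takes "a paper" as antecedent — a donkey pronoun bound across the clause boundary.
Strong reading: for every (r,p) with read(r,p), accepted(r,p).
Restrictor pairs: (R2,P3) ✓  (R3,P1) ✓  (R3,P4) ✓  (R3,P5) ✓  (R5,P4) ✓  (R5,P6) ✓  (R6,P1) ✓  (R6,P3) ✗
Counterexample: (R6,P3) is in read but fails the scope.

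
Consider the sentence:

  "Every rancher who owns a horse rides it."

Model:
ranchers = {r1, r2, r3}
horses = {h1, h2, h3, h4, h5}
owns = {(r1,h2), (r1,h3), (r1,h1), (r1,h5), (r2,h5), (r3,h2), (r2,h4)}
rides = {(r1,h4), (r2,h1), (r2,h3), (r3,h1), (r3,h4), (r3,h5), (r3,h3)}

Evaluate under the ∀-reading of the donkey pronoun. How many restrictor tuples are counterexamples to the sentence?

"it" takes "a horse" as antecedent — a donkey pronoun bound across the clause boundary.
Strong reading: for every (r,h) with owns(r,h), rides(r,h).
Restrictor pairs: (r1,h1) ✗  (r1,h2) ✗  (r1,h3) ✗  (r1,h5) ✗  (r2,h4) ✗  (r2,h5) ✗  (r3,h2) ✗
Counterexamples (restrictor pairs failing the scope): 7.

7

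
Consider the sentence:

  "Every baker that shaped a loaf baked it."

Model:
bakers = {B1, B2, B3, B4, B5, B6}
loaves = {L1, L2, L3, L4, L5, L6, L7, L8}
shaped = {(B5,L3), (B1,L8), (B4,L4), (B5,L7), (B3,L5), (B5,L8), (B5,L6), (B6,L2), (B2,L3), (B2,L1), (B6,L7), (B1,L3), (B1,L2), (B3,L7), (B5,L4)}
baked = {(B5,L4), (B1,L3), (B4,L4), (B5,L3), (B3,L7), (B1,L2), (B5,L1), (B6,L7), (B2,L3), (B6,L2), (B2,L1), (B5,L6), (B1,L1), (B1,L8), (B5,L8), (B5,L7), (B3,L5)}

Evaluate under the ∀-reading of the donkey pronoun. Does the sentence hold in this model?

True

"it" takes "a loaf" as antecedent — a donkey pronoun bound across the clause boundary.
Strong reading: for every (b,l) with shaped(b,l), baked(b,l).
Restrictor pairs: (B1,L2) ✓  (B1,L3) ✓  (B1,L8) ✓  (B2,L1) ✓  (B2,L3) ✓  (B3,L5) ✓  (B3,L7) ✓  (B4,L4) ✓  (B5,L3) ✓  (B5,L4) ✓  (B5,L6) ✓  (B5,L7) ✓  (B5,L8) ✓  (B6,L2) ✓  (B6,L7) ✓
Every restrictor pair satisfies the scope.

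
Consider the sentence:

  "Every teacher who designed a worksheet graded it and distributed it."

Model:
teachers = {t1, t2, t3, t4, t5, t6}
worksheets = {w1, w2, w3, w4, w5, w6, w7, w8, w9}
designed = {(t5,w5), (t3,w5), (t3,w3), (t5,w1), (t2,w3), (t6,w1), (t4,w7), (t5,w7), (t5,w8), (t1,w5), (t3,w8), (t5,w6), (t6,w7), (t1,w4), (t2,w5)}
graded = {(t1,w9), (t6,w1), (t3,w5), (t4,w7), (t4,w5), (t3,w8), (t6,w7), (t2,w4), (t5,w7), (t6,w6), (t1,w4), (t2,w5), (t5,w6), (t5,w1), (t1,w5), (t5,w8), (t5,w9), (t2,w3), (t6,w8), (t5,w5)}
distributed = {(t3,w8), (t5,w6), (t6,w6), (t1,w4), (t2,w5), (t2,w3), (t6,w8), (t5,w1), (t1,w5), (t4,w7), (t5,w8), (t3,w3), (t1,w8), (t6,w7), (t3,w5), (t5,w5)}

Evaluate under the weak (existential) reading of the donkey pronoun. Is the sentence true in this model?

"it" takes "a worksheet" as antecedent — a donkey pronoun bound across the clause boundary.
Weak reading: every teacher t with some designed-worksheet has at least one designed-worksheet w such that graded(t,w) ∧ distributed(t,w).
Per teacher: t1:✓  t2:✓  t3:✓  t4:✓  t5:✓  t6:✓
Every teacher in the restrictor has a witness.

True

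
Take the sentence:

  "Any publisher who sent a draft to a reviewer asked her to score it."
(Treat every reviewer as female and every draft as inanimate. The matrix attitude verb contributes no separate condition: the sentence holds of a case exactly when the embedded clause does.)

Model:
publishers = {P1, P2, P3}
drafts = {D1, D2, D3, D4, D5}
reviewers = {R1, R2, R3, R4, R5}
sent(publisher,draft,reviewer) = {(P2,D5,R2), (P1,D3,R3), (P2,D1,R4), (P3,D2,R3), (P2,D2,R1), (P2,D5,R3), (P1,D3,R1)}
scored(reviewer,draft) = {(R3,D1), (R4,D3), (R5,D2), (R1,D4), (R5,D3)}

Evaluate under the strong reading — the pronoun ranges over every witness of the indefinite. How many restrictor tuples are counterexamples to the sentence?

7

"her" takes "a reviewer" as antecedent and "it" takes "a draft"; both are donkey pronouns co-varying with the restrictor.
Strong reading: for every (p,d,r) with sent(p,d,r), scored(r,d).
Restrictor triples: (P1,D3,R1)→scored(R1,D3) ✗  (P1,D3,R3)→scored(R3,D3) ✗  (P2,D1,R4)→scored(R4,D1) ✗  (P2,D2,R1)→scored(R1,D2) ✗  (P2,D5,R2)→scored(R2,D5) ✗  (P2,D5,R3)→scored(R3,D5) ✗  (P3,D2,R3)→scored(R3,D2) ✗
Counterexamples (restrictor triples failing the scope): 7.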